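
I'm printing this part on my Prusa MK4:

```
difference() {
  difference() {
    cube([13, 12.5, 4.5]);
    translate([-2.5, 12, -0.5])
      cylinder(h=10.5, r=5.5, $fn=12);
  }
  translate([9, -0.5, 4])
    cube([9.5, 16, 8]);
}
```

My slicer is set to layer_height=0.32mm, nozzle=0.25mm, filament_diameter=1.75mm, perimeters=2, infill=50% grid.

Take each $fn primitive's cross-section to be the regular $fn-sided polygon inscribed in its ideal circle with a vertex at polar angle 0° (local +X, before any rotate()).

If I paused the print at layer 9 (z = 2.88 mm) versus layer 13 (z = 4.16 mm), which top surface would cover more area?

layer 9 (z = 2.88 mm)

Layer 9 (z = 2.88): the 13×12.5 cube contributes its full rectangle (area 162.50 mm²); the cylinder at (-2.5, 12): section is a regular 12-gon, circumradius r=5.5 (area = (12/2)·5.500²·sin(360°/12) = 90.75 mm²); Taking the first minus the rest: starting from the 13×12.5 cube (162.50 mm²), the r=5.5 cylinder at (-2.5, 12) partially overlaps it — only the 11.24 mm² overlap (of its 90.75 mm²) is removed, clipping the outline — area = 151.26 mm²; the cube at (9, -0.5) does not reach this height (z outside [4, 12]); Taking the first minus the rest: none of the subtracted shapes is present at this height, so the result so far is unchanged — area = 151.26 mm². So its area = 151.26 mm². Layer 13 (z = 4.16): the cube (footprint 13×12.5) is included at this height (area 162.50 mm²); the r=5.5 cylinder at (-2.5, 12) contributes a regular 12-gon of circumradius 5.5 (area = (12/2)·5.500²·sin(360°/12) = 90.75 mm²); Subtracting the remaining from the first: starting from the 13×12.5 cube (162.50 mm²), the r=5.5 cylinder at (-2.5, 12) partially overlaps it — only the 11.24 mm² overlap (of its 90.75 mm²) is removed, clipping the outline — area = 151.26 mm²; the cube at (9, -0.5) (footprint 9.5×16) is included at this height (area 152.00 mm²); Taking the first minus the rest: starting from that combined region (151.26 mm²), the 9.5×16 cube at (9, -0.5) partially overlaps it — only the 50.00 mm² overlap (of its 152.00 mm²) is removed, clipping the outline — area = 101.26 mm². So its area = 101.26 mm². Layer 9 is larger (151.26 vs 101.26 mm²).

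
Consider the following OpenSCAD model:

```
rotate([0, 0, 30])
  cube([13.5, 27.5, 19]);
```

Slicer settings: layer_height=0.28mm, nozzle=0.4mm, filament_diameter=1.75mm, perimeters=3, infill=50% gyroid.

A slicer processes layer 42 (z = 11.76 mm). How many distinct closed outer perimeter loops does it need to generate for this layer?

1

At z = 11.76 mm: the cube is present — its section is the full 13.5×27.5 rectangle; (rotated 30° about Z; rotation is an isometry so areas/perimeters/island counts are preserved). The result has 1 disconnected region.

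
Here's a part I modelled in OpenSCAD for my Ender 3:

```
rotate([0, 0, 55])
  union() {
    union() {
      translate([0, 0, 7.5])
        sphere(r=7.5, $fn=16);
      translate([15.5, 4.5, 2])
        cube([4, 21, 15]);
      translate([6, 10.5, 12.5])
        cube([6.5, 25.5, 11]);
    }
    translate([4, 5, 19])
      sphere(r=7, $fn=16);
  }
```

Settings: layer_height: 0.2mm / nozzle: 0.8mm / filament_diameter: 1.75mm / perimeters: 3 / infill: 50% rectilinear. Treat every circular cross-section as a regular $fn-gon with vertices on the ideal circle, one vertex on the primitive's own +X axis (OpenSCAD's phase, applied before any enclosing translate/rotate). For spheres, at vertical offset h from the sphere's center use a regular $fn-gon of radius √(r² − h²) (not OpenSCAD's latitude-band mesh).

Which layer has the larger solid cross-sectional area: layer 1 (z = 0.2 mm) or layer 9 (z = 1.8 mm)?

layer 9 (z = 1.8 mm)

Layer 1 (z = 0.2): the r=7.5 sphere contributes a regular 16-gon of circumradius √(7.5²−7.3²) = 1.720 (area = (16/2)·1.720²·sin(360°/16) = 9.06 mm²); the cube at (15.5, 4.5) is absent (z outside [2, 17]); the cube at (6, 10.5) is not intersected at this z (z outside [12.5, 23.5]); Merging all regions: only the r=7.5 sphere is present, so the union is just that shape — area = 9.06 mm²; the sphere at (4, 5) is absent (|z−center|=18.800 > r=7); Taking the union: only that combined region is present, so the union is just that shape — area = 9.06 mm²; (whole slice rotated 55° about Z — lengths, areas and connectivity unchanged). So its area = 9.06 mm². Layer 9 (z = 1.8): the sphere: section is a regular 16-gon, circumradius = √(r²−h²) = √(7.5²−5.7²) = 4.874 (area = (16/2)·4.874²·sin(360°/16) = 72.74 mm²); the cube at (15.5, 4.5) is absent (z outside [2, 17]); the cube at (6, 10.5) does not reach this height (z outside [12.5, 23.5]); Merging all regions: only the r=7.5 sphere is present, so the union is just that shape — area = 72.74 mm²; the sphere at (4, 5) does not reach this height (|z−center|=17.200 > r=7); Merging all regions: only that combined region is present, so the union is just that shape — area = 72.74 mm²; (rotated 55° about Z; rotation is an isometry so areas/perimeters/island counts are preserved). So its area = 72.74 mm². Layer 9 is larger (72.74 vs 9.06 mm²).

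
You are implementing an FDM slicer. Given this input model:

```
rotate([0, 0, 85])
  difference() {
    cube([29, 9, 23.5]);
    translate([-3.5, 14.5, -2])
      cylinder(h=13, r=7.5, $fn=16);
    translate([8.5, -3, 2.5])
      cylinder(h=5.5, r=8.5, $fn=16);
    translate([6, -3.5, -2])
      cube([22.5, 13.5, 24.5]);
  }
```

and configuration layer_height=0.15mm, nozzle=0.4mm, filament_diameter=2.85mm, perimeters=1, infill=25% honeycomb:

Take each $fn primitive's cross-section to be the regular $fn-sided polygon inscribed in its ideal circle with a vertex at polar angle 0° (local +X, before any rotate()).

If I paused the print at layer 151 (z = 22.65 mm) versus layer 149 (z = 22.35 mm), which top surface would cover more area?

Layer 151 (z = 22.65): the 29×9 cube contributes its full rectangle (area 261.00 mm²); the cylinder at (-3.5, 14.5) is not intersected at this z (z outside [-2, 11]); the cylinder at (8.5, -3) is not intersected at this z (z outside [2.5, 8]); the cube at (6, -3.5) is absent (z outside [-2, 22.5]); After the difference (first − rest): none of the subtracted shapes is present at this height, so the 29×9 cube is unchanged — area = 261.00 mm²; (rotated 85° about Z; rotation is an isometry so areas/perimeters/island counts are preserved). So its area = 261.00 mm². Layer 149 (z = 22.35): the 29×9 cube contributes its full rectangle (area 261.00 mm²); the cylinder at (-3.5, 14.5) is absent (z outside [-2, 11]); the cylinder at (8.5, -3) is absent (z outside [2.5, 8]); the cube at (6, -3.5) (footprint 22.5×13.5) is included at this height (area 303.75 mm²); Subtracting the remaining from the first: starting from the 29×9 cube (261.00 mm²), the 22.5×13.5 cube at (6, -3.5) partially overlaps it — only the 202.50 mm² overlap (of its 303.75 mm²) is removed, clipping the outline — area = 58.50 mm²; (whole slice rotated 85° about Z — lengths, areas and connectivity unchanged). So its area = 58.50 mm². Layer 151 is larger (261.00 vs 58.50 mm²).

layer 151 (z = 22.65 mm)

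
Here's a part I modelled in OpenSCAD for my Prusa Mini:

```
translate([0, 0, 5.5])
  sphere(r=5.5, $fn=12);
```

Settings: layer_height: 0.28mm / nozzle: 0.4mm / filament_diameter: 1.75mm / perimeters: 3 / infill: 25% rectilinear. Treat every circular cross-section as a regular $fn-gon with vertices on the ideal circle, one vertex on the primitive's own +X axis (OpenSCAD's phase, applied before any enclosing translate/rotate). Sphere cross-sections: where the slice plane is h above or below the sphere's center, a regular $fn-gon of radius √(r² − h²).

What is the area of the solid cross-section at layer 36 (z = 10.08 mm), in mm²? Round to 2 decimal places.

27.82 mm²

At z = 10.08 mm: the sphere: section is a regular 12-gon, circumradius = √(r²−h²) = √(5.5²−4.58²) = 3.045 (area = (12/2)·3.045²·sin(360°/12) = 27.82 mm²). Overall, the cross-section is a single solid region. Net area = 27.82 mm².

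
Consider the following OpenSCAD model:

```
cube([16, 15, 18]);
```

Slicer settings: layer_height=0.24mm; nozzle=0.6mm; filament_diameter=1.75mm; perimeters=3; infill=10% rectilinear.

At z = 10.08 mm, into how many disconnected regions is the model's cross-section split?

1

At z = 10.08 mm: the 16×15 cube contributes its full rectangle. The result has 1 disconnected region.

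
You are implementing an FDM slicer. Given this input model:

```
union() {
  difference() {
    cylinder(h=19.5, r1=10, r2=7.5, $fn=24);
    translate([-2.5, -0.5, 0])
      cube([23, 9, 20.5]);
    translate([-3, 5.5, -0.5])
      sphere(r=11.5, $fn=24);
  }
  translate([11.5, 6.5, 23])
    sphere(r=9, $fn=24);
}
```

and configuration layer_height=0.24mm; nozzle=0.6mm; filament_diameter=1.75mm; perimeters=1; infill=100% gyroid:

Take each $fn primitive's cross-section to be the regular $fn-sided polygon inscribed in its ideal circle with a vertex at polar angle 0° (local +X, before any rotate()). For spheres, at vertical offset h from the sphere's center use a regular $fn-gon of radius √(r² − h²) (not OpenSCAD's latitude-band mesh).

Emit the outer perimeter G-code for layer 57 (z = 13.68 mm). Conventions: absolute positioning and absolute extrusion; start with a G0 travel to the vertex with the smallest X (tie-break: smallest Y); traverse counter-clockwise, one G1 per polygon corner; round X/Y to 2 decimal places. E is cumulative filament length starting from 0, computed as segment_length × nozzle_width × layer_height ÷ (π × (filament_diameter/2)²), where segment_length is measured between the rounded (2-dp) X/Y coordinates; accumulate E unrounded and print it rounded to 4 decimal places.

G0 X-8.25 Y0.00 Z13.68
G1 X-7.97 Y-2.13 E0.1286
G1 X-7.14 Y-4.12 E0.2577
G1 X-5.83 Y-5.83 E0.3867
G1 X-4.12 Y-7.14 E0.5156
G1 X-2.13 Y-7.97 E0.6447
G1 X0.00 Y-8.25 E0.7733
G1 X2.13 Y-7.97 E0.9019
G1 X4.12 Y-7.14 E1.0310
G1 X5.83 Y-5.83 E1.1600
G1 X7.14 Y-4.12 E1.2890
G1 X7.97 Y-2.13 E1.4180
G1 X8.18 Y-0.50 E1.5164
G1 X-2.50 Y-0.50 E2.1558
G1 X-2.50 Y7.81 E2.6533
G1 X-4.12 Y7.14 E2.7583
G1 X-5.83 Y5.83 E2.8872
G1 X-7.14 Y4.12 E3.0162
G1 X-7.97 Y2.13 E3.1453
G1 X-8.25 Y0.00 E3.2739

At z = 13.68 mm: the cone (r1=10→r2=7.5) has section circumradius 8.246 here — a regular 24-gon; the cube at (-2.5, -0.5) is present — its section is the full 23×9 rectangle; the sphere at (-3, 5.5) does not reach this height (|z−center|=14.180 > r=11.5); After the difference (first − rest): starting from the cone, the 23×9 cube at (-2.5, -0.5) partially overlaps it — only the 78.34 mm² overlap (of its 207.00 mm²) is removed, clipping the outline — 1 connected region; the sphere at (11.5, 6.5) is not intersected at this z (|z−center|=9.320 > r=9); Taking the union: only the result so far is present, so the union is just that shape — 1 connected region. The outline is a single polygon with 19 vertices. Extrusion per mm of travel: 0.6 × 0.24 / (π × 0.875²) = 0.059868. Accumulating E over each segment gives final E = 3.2739.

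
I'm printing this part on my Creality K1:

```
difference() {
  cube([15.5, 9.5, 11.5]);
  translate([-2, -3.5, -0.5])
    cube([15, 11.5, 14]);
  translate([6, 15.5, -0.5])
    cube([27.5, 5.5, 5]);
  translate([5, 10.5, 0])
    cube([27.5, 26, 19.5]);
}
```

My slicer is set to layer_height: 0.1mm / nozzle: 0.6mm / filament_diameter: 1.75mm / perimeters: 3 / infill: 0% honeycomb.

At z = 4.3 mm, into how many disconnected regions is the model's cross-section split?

1

At z = 4.3 mm: the 15.5×9.5 cube contributes its full rectangle; the cube at (-2, -3.5) (footprint 15×11.5) is included at this height; the cube at (6, 15.5) is present — its section is the full 27.5×5.5 rectangle; the 27.5×26 cube at (5, 10.5) contributes its full rectangle; Subtracting the remaining from the first: starting from the 15.5×9.5 cube, the 15×11.5 cube at (-2, -3.5) partially overlaps it — only the 104.00 mm² overlap (of its 172.50 mm²) is removed, clipping the outline; the 27.5×5.5 cube at (6, 15.5) misses the remaining region (no effect); the 27.5×26 cube at (5, 10.5) misses the remaining region (no effect) — 1 connected region. The result has 1 disconnected region.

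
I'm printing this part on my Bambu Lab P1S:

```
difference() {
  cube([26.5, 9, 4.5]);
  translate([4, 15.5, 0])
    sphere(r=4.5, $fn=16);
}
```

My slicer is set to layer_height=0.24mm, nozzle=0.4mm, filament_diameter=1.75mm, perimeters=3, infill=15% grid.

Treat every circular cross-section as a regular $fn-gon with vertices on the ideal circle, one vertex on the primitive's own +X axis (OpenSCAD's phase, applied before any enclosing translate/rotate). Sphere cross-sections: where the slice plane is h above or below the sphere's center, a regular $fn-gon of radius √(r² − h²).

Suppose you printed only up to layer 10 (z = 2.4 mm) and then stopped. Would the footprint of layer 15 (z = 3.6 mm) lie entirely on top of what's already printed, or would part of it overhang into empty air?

Compare the two slices. At z = 2.4: the 26.5×9 cube contributes its full rectangle (area 238.50 mm²); the sphere at (4, 15.5): section is a regular 16-gon, circumradius = √(r²−h²) = √(4.5²−2.4²) = 3.807 (area = (16/2)·3.807²·sin(360°/16) = 44.36 mm²); Taking the first minus the rest: starting from the 26.5×9 cube (238.50 mm²), the r=4.5 sphere at (4, 15.5) misses the remaining region (no effect) — area = 238.50 mm². At z = 3.6: the cube is present — its section is the full 26.5×9 rectangle (area 238.50 mm²); the r=4.5 sphere at (4, 15.5) contributes a regular 16-gon of circumradius √(4.5²−3.6²) = 2.700 (area = (16/2)·2.700²·sin(360°/16) = 22.32 mm²); Subtracting the remaining from the first: starting from the 26.5×9 cube (238.50 mm²), the r=4.5 sphere at (4, 15.5) misses the remaining region (no effect) — area = 238.50 mm². Checking containment: the cross-section at z = 3.6 is a subset of the cross-section at z = 2.4.

entirely on top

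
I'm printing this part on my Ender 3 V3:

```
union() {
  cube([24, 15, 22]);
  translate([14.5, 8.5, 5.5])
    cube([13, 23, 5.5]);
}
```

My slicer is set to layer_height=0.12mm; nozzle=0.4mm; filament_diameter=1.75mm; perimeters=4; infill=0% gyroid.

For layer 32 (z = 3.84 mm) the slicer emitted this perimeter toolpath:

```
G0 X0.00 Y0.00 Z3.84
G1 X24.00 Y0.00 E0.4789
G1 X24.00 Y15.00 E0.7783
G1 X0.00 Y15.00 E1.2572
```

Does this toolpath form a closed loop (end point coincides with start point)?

Start point (G0): (0.00, 0.00). End point (last G1): the path does not return to the start — open.

no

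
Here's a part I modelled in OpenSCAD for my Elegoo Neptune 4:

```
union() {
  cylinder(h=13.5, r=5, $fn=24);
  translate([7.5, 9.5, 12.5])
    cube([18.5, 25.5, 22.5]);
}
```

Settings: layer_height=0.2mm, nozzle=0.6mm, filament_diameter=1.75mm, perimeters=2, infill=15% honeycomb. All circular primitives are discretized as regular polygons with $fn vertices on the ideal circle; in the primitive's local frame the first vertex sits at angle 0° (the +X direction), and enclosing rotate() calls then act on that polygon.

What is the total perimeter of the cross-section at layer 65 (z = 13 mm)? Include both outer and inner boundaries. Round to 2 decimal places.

At z = 13 mm: the cylinder: section is a regular 24-gon, circumradius r=5 (perimeter = 2·24·5.000·sin(180°/24) = 31.33 mm); the 18.5×25.5 cube at (7.5, 9.5) contributes its full rectangle (perimeter 88.00 mm); Merging all regions: the 2 present regions are separate (no shared area or edge), so areas and boundary lengths simply add and each stays a separate island — boundary = 119.33 mm. Overall, the cross-section has 2 separate islands. Total boundary length (outer) = 119.33 mm.

119.33 mm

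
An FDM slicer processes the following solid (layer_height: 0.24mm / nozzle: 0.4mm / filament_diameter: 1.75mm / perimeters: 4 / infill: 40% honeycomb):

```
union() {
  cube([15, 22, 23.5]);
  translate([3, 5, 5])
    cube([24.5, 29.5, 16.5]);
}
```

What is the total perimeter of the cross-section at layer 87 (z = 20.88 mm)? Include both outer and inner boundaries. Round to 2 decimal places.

At z = 20.88 mm: the 15×22 cube contributes its full rectangle (perimeter 74.00 mm); the cube at (3, 5) is present — its section is the full 24.5×29.5 rectangle (perimeter 108.00 mm); Taking the union: the regions partially overlap (shared area 204.00 mm²), so the edge portions inside another operand are dropped and the merged outline is re-measured after clipping — boundary = 124.00 mm. Overall, the cross-section is a single solid region. Total boundary length (outer) = 124.00 mm.

124.00 mm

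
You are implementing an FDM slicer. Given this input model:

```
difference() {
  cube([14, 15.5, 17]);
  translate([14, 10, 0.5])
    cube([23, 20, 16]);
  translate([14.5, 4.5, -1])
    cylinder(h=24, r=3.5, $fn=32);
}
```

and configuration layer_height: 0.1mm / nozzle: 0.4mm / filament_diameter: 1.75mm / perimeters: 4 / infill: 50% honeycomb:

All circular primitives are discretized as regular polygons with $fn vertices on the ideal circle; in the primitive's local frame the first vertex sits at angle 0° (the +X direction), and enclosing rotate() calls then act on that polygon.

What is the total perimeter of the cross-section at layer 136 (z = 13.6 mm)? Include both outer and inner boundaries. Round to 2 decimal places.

62.07 mm

At z = 13.6 mm: the cube is present — its section is the full 14×15.5 rectangle (perimeter 59.00 mm); the 23×20 cube at (14, 10) contributes its full rectangle (perimeter 86.00 mm); the cylinder at (14.5, 4.5): section is a regular 32-gon, circumradius r=3.5 (perimeter = 2·32·3.500·sin(180°/32) = 21.96 mm); Subtracting the remaining from the first: starting from the 14×15.5 cube, the 23×20 cube at (14, 10) misses the remaining region (no effect); the r=3.5 cylinder at (14.5, 4.5) partially overlaps it — only the 15.64 mm² overlap (of its 38.24 mm²) is removed, clipping the outline — boundary = 62.07 mm. Overall, the cross-section is a single solid region. Total boundary length (outer) = 62.07 mm.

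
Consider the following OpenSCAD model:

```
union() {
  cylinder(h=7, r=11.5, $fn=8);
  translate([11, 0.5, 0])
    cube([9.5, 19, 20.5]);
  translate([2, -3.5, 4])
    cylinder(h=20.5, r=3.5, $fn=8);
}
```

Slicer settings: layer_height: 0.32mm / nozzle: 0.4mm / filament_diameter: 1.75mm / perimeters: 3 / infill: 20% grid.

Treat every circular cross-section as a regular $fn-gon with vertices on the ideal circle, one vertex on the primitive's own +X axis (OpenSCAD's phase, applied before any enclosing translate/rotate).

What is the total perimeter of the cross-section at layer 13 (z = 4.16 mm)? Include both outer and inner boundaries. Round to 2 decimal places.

At z = 4.16 mm: the r=11.5 cylinder gives a regular 8-gon of circumradius 11.5 (constant along its height) (perimeter = 2·8·11.500·sin(180°/8) = 70.41 mm); the cube at (11, 0.5) is present — its section is the full 9.5×19 rectangle (perimeter 57.00 mm); the cylinder at (2, -3.5): section is a regular 8-gon, circumradius r=3.5 (perimeter = 2·8·3.500·sin(180°/8) = 21.43 mm); Taking the union: the regions partially overlap (shared area 34.75 mm²), so the edge portions inside another operand are dropped and the merged outline is re-measured after clipping — boundary = 125.65 mm. Overall, the cross-section is a single solid region. Total boundary length (outer) = 125.65 mm.

125.65 mm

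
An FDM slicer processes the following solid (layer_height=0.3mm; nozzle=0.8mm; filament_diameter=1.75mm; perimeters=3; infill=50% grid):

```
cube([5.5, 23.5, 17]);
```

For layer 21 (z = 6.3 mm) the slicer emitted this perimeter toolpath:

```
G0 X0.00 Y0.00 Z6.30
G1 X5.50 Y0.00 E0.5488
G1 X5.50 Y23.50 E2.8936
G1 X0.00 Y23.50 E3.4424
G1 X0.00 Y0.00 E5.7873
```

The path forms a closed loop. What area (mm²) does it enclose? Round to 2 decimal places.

Apply the shoelace formula to the sequence of (X, Y) vertices; enclosed area = 129.25 mm².

129.25 mm²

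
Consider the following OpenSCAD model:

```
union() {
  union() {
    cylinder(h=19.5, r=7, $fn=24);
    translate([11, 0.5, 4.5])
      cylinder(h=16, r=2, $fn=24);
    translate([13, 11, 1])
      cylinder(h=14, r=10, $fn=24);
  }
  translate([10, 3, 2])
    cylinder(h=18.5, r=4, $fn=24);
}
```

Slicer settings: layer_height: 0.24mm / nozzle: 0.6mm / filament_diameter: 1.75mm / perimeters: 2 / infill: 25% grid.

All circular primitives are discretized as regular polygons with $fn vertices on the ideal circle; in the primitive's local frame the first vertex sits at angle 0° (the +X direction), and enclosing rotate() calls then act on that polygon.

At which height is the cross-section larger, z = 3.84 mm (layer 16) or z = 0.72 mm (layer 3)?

layer 16 (z = 3.84 mm)

Layer 16 (z = 3.84): the cylinder: section is a regular 24-gon, circumradius r=7 (area = (24/2)·7.000²·sin(360°/24) = 152.19 mm²); the cylinder at (11, 0.5) is absent (z outside [4.5, 20.5]); the r=10 cylinder at (13, 11) contributes a regular 24-gon of circumradius 10 (area = (24/2)·10.000²·sin(360°/24) = 310.58 mm²); Merging all regions: the 2 present regions are separate (no shared area or edge), so areas and boundary lengths simply add and each stays a separate island — area = 462.77 mm²; the cylinder at (10, 3): section is a regular 24-gon, circumradius r=4 (area = (24/2)·4.000²·sin(360°/24) = 49.69 mm²); Combining (union): the regions partially overlap — summed areas 512.46 mm² minus the doubly-counted overlap 34.83 mm² gives 477.63 mm² — area = 477.63 mm². So its area = 477.63 mm². Layer 3 (z = 0.72): the r=7 cylinder gives a regular 24-gon of circumradius 7 (constant along its height) (area = (24/2)·7.000²·sin(360°/24) = 152.19 mm²); the cylinder at (11, 0.5) does not reach this height (z outside [4.5, 20.5]); the cylinder at (13, 11) does not reach this height (z outside [1, 15]); Combining (union): only the r=7 cylinder is present, so the union is just that shape — area = 152.19 mm²; the cylinder at (10, 3) is not intersected at this z (z outside [2, 20.5]); Merging all regions: only that combined region is present, so the union is just that shape — area = 152.19 mm². So its area = 152.19 mm². Layer 16 is larger (477.63 vs 152.19 mm²).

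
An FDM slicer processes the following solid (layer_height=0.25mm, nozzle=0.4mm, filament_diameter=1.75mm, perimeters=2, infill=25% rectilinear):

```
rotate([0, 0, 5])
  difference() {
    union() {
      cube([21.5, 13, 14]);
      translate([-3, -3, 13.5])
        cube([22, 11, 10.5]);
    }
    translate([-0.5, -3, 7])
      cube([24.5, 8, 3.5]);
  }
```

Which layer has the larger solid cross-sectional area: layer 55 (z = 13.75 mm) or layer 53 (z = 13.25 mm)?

layer 55 (z = 13.75 mm)

Layer 55 (z = 13.75): the cube (footprint 21.5×13) is included at this height (area 279.50 mm²); the cube at (-3, -3) (footprint 22×11) is included at this height (area 242.00 mm²); Combining (union): the regions partially overlap — summed areas 521.50 mm² minus the doubly-counted overlap 152.00 mm² gives 369.50 mm² — area = 369.50 mm²; the cube at (-0.5, -3) is not intersected at this z (z outside [7, 10.5]); Taking the first minus the rest: none of the subtracted shapes is present at this height, so that combined region is unchanged — area = 369.50 mm²; (whole slice rotated 5° about Z — lengths, areas and connectivity unchanged). So its area = 369.50 mm². Layer 53 (z = 13.25): the cube is present — its section is the full 21.5×13 rectangle (area 279.50 mm²); the cube at (-3, -3) is absent (z outside [13.5, 24]); Merging all regions: only the 21.5×13 cube is present, so the union is just that shape — area = 279.50 mm²; the cube at (-0.5, -3) does not reach this height (z outside [7, 10.5]); After the difference (first − rest): none of the subtracted shapes is present at this height, so the result so far is unchanged — area = 279.50 mm²; (whole slice rotated 5° about Z — lengths, areas and connectivity unchanged). So its area = 279.50 mm². Layer 55 is larger (369.50 vs 279.50 mm²).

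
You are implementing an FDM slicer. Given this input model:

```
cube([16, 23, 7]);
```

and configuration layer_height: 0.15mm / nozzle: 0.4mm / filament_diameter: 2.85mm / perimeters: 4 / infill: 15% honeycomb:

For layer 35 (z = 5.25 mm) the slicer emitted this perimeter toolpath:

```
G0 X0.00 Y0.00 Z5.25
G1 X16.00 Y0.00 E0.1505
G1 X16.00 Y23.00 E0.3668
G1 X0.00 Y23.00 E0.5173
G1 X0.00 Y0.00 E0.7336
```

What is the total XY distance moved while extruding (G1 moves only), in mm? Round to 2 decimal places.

78.00 mm

Sum the Euclidean lengths of each G1 segment: total = 78.00 mm.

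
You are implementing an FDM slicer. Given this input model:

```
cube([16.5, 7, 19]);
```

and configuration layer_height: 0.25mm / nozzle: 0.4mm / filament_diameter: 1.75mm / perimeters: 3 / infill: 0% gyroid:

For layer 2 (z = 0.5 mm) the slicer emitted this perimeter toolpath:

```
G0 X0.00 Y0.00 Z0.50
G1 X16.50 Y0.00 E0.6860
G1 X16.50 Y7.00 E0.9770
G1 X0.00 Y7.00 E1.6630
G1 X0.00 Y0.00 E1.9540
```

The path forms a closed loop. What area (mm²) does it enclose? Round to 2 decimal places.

Apply the shoelace formula to the sequence of (X, Y) vertices; enclosed area = 115.50 mm².

115.50 mm²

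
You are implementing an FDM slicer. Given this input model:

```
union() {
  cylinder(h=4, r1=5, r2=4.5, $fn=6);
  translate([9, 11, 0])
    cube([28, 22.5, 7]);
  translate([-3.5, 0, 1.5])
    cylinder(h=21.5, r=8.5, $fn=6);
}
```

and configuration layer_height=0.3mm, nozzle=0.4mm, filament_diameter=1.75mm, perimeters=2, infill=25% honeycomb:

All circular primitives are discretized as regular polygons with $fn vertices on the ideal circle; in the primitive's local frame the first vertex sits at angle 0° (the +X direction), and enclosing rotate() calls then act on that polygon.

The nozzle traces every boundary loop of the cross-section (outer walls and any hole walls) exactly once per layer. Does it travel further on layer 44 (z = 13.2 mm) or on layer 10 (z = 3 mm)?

layer 10 (z = 3 mm)

Layer 44 (z = 13.2): the cone does not reach this height (z outside [0, 4]); the cube at (9, 11) is absent (z outside [0, 7]); the r=8.5 cylinder at (-3.5, 0) gives a regular 6-gon of circumradius 8.5 (constant along its height) (perimeter = 2·6·8.500·sin(180°/6) = 51.00 mm); Merging all regions: only the r=8.5 cylinder at (-3.5, 0) is present, so the union is just that shape — boundary = 51.00 mm. So its perimeter = 51.00 mm. Layer 10 (z = 3): the cone (r1=5→r2=4.5) has section circumradius 4.625 here — a regular 6-gon (perimeter = 2·6·4.625·sin(180°/6) = 27.75 mm); the cube at (9, 11) (footprint 28×22.5) is included at this height (perimeter 101.00 mm); the cylinder at (-3.5, 0): section is a regular 6-gon, circumradius r=8.5 (perimeter = 2·6·8.500·sin(180°/6) = 51.00 mm); Merging all regions: the regions partially overlap (shared area 55.57 mm²), so the edge portions inside another operand are dropped and the merged outline is re-measured after clipping — boundary = 152.00 mm. So its perimeter = 152.00 mm. Layer 10 is larger (152.00 vs 51.00 mm).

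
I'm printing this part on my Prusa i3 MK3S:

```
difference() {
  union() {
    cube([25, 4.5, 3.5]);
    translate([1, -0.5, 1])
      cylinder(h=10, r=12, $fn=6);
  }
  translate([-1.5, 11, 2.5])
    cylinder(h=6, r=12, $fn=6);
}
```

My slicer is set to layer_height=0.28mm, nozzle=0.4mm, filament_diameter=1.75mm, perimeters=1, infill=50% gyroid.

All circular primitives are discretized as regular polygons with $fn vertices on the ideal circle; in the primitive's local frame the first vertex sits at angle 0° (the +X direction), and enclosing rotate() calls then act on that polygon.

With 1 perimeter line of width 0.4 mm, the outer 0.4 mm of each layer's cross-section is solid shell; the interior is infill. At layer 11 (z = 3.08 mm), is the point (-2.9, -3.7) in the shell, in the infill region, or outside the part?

At z = 3.08 mm: the cube is present — its section is the full 25×4.5 rectangle; the cylinder at (1, -0.5): section is a regular 6-gon, circumradius r=12; Taking the union: the regions partially overlap (shared area 51.36 mm²), so overlapping operands fuse into one piece — 1 connected region; the cylinder at (-1.5, 11): section is a regular 6-gon, circumradius r=12; Taking the first minus the rest: starting from that combined region, the r=12 cylinder at (-1.5, 11) partially overlaps it — only the 130.89 mm² overlap (of its 374.12 mm²) is removed, clipping the outline — 1 connected region. Overall, the cross-section is a single solid region. The nearest boundary edge runs (-7.50, 0.61)→(4.50, 0.61); distance from the point to it = 4.31 mm. The point is inside the cross-section and 4.31 mm from the nearest boundary — more than the 0.4 mm shell width (1 × 0.4), so it's in the infill interior.

infill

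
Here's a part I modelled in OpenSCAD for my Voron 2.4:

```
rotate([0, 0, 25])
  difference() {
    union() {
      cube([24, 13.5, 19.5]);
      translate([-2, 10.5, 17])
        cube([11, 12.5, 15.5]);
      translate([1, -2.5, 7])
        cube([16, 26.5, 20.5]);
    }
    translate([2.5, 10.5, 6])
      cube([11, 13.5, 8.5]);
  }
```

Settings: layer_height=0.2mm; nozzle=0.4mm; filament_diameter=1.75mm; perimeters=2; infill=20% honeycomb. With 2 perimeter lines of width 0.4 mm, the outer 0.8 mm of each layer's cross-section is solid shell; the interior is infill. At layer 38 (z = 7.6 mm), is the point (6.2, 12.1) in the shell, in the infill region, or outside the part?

infill

At z = 7.6 mm: the cube is present — its section is the full 24×13.5 rectangle; the cube at (-2, 10.5) is absent (z outside [17, 32.5]); the cube at (1, -2.5) (footprint 16×26.5) is included at this height; Merging all regions: the regions partially overlap (shared area 216.00 mm²), so overlapping operands fuse into one piece — 1 connected region; the 11×13.5 cube at (2.5, 10.5) contributes its full rectangle; After the difference (first − rest): starting from the result so far, the 11×13.5 cube at (2.5, 10.5) lies inside it touching the edge (removes its full 148.50 mm²) — 1 connected region; (whole slice rotated 25° about Z — lengths, areas and connectivity unchanged). Overall, the cross-section is a single solid region. Undo the 25° rotation: the query point maps to (10.733, 8.346) in the un-rotated model frame. The nearest boundary edge runs (2.50, 10.50)→(13.50, 10.50); distance from the point to it = 2.15 mm. The point is inside the cross-section and 2.15 mm from the nearest boundary — more than the 0.8 mm shell width (2 × 0.4), so it's in the infill interior.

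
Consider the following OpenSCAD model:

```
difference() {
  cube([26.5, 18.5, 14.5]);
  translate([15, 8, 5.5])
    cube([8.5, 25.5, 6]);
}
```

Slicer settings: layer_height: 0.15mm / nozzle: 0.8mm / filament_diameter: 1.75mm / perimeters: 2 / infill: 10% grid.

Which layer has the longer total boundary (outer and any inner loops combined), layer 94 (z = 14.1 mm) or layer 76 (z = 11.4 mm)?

Layer 94 (z = 14.1): the cube is present — its section is the full 26.5×18.5 rectangle (perimeter 90.00 mm); the cube at (15, 8) is absent (z outside [5.5, 11.5]); Taking the first minus the rest: none of the subtracted shapes is present at this height, so the 26.5×18.5 cube is unchanged — boundary = 90.00 mm. So its perimeter = 90.00 mm. Layer 76 (z = 11.4): the 26.5×18.5 cube contributes its full rectangle (perimeter 90.00 mm); the 8.5×25.5 cube at (15, 8) contributes its full rectangle (perimeter 68.00 mm); After the difference (first − rest): starting from the 26.5×18.5 cube, the 8.5×25.5 cube at (15, 8) partially overlaps it — only the 89.25 mm² overlap (of its 216.75 mm²) is removed, clipping the outline — boundary = 111.00 mm. So its perimeter = 111.00 mm. Layer 76 is larger (111.00 vs 90.00 mm).

layer 76 (z = 11.4 mm)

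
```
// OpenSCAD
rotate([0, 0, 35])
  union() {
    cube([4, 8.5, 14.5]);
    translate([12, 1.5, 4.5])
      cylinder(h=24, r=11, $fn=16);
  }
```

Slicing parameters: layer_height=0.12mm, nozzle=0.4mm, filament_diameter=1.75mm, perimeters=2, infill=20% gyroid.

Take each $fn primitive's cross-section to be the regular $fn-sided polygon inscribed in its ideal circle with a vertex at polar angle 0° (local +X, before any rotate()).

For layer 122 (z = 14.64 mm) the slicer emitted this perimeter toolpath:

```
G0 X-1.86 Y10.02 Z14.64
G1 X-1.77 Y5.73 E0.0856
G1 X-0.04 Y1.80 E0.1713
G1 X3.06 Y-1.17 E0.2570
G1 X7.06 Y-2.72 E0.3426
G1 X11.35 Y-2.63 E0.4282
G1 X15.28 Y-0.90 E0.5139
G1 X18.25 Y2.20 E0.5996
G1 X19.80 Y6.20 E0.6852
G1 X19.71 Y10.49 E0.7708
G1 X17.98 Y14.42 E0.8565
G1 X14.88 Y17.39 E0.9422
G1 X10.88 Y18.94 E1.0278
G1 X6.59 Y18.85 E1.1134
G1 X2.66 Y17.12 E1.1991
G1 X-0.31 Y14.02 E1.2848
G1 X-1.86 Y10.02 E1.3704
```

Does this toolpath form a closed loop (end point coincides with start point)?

Start point (G0): (-1.86, 10.02). End point (last G1): the path returns to the start — closed.

yes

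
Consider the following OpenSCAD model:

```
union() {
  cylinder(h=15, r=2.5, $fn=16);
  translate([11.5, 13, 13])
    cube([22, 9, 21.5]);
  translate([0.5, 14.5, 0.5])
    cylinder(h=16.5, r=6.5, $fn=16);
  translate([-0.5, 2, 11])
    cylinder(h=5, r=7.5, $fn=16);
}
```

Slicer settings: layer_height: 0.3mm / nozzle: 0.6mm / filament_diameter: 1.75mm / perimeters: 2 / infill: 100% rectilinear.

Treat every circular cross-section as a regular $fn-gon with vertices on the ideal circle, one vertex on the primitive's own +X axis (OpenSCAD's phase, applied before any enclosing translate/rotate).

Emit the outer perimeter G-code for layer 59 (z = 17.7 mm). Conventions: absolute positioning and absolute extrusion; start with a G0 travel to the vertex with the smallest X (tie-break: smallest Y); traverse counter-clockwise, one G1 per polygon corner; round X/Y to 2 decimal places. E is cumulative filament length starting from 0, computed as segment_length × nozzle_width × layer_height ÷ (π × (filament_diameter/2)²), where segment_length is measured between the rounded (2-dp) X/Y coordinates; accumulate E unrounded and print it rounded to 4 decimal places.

G0 X11.50 Y13.00 Z17.70
G1 X33.50 Y13.00 E1.6464
G1 X33.50 Y22.00 E2.3199
G1 X11.50 Y22.00 E3.9663
G1 X11.50 Y13.00 E4.6398

At z = 17.7 mm: the cylinder is not intersected at this z (z outside [0, 15]); the cube at (11.5, 13) (footprint 22×9) is included at this height; the cylinder at (0.5, 14.5) is not intersected at this z (z outside [0.5, 17]); the cylinder at (-0.5, 2) is absent (z outside [11, 16]); Combining (union): only the 22×9 cube at (11.5, 13) is present, so the union is just that shape — 1 connected region. The outline is a single polygon with 4 vertices. Extrusion per mm of travel: 0.6 × 0.3 / (π × 0.875²) = 0.074835. Accumulating E over each segment gives final E = 4.6398.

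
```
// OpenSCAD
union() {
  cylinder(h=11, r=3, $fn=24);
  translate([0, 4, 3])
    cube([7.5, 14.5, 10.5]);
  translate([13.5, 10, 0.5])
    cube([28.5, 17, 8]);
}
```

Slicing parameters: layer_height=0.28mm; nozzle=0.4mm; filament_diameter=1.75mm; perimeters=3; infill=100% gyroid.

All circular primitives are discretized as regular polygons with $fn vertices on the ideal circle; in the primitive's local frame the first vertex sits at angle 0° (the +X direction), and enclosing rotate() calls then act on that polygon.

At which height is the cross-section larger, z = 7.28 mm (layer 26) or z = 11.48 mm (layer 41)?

layer 26 (z = 7.28 mm)

Layer 26 (z = 7.28): the r=3 cylinder contributes a regular 24-gon of circumradius 3 (area = (24/2)·3.000²·sin(360°/24) = 27.95 mm²); the 7.5×14.5 cube at (0, 4) contributes its full rectangle (area 108.75 mm²); the cube at (13.5, 10) is present — its section is the full 28.5×17 rectangle (area 484.50 mm²); Merging all regions: the 3 present regions are separate (no shared area or edge), so areas and boundary lengths simply add and each stays a separate island — area = 621.20 mm². So its area = 621.20 mm². Layer 41 (z = 11.48): the cylinder is absent (z outside [0, 11]); the cube at (0, 4) (footprint 7.5×14.5) is included at this height (area 108.75 mm²); the cube at (13.5, 10) is not intersected at this z (z outside [0.5, 8.5]); Combining (union): only the 7.5×14.5 cube at (0, 4) is present, so the union is just that shape — area = 108.75 mm². So its area = 108.75 mm². Layer 26 is larger (621.20 vs 108.75 mm²).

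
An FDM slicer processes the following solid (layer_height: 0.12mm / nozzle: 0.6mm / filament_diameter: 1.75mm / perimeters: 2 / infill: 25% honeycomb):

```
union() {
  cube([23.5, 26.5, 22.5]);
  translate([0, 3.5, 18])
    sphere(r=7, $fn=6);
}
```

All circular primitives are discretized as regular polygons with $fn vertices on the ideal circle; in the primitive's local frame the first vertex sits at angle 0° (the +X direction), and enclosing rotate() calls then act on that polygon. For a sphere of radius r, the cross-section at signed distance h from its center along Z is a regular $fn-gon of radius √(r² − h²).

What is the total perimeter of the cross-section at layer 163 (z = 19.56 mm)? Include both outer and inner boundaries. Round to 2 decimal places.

112.45 mm

At z = 19.56 mm: the cube is present — its section is the full 23.5×26.5 rectangle (perimeter 100.00 mm); the r=7 sphere at (0, 3.5) contributes a regular 6-gon of circumradius √(7²−1.56²) = 6.824 (perimeter = 2·6·6.824·sin(180°/6) = 40.94 mm); Combining (union): the regions partially overlap (shared area 50.59 mm²), so the edge portions inside another operand are dropped and the merged outline is re-measured after clipping — boundary = 112.45 mm. Overall, the cross-section is a single solid region. Total boundary length (outer) = 112.45 mm.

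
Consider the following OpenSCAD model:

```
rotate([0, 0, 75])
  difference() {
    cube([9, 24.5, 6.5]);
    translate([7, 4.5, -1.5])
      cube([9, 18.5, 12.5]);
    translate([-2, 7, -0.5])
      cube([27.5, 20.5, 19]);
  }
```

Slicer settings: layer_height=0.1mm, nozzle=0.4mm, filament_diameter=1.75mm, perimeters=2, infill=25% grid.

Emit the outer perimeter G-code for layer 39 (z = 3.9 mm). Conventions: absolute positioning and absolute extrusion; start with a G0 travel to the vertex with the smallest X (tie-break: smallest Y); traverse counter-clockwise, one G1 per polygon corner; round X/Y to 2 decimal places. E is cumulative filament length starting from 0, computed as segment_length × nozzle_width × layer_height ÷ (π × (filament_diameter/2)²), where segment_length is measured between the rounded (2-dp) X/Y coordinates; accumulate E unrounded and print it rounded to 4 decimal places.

G0 X-6.76 Y1.81 Z3.90
G1 X0.00 Y0.00 E0.1164
G1 X2.33 Y8.69 E0.2660
G1 X-2.02 Y9.86 E0.3409
G1 X-2.53 Y7.93 E0.3741
G1 X-4.95 Y8.57 E0.4157
G1 X-6.76 Y1.81 E0.5321

At z = 3.9 mm: the cube is present — its section is the full 9×24.5 rectangle; the cube at (7, 4.5) (footprint 9×18.5) is included at this height; the cube at (-2, 7) (footprint 27.5×20.5) is included at this height; Taking the first minus the rest: starting from the 9×24.5 cube, the 9×18.5 cube at (7, 4.5) partially overlaps it — only the 37.00 mm² overlap (of its 166.50 mm²) is removed, clipping the outline; the 27.5×20.5 cube at (-2, 7) partially overlaps it — only the 125.50 mm² overlap (of its 563.75 mm²) is removed, clipping the outline — 1 connected region; (whole slice rotated 75° about Z — lengths, areas and connectivity unchanged). The outline is a single polygon with 6 vertices. Extrusion per mm of travel: 0.4 × 0.1 / (π × 0.875²) = 0.016630. Accumulating E over each segment gives final E = 0.5321.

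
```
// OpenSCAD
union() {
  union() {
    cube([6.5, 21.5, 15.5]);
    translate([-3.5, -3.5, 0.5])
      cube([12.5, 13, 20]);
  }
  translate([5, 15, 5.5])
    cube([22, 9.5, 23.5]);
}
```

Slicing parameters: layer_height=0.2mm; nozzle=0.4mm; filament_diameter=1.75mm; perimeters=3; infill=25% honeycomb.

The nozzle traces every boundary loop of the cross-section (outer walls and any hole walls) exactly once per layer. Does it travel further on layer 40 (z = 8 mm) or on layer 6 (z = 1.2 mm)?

Layer 40 (z = 8): the 6.5×21.5 cube contributes its full rectangle (perimeter 56.00 mm); the cube at (-3.5, -3.5) (footprint 12.5×13) is included at this height (perimeter 51.00 mm); Merging all regions: the regions partially overlap (shared area 61.75 mm²), so the edge portions inside another operand are dropped and the merged outline is re-measured after clipping — boundary = 75.00 mm; the 22×9.5 cube at (5, 15) contributes its full rectangle (perimeter 63.00 mm); Taking the union: the regions partially overlap (shared area 9.75 mm²), so the edge portions inside another operand are dropped and the merged outline is re-measured after clipping — boundary = 122.00 mm. So its perimeter = 122.00 mm. Layer 6 (z = 1.2): the cube is present — its section is the full 6.5×21.5 rectangle (perimeter 56.00 mm); the cube at (-3.5, -3.5) is present — its section is the full 12.5×13 rectangle (perimeter 51.00 mm); Merging all regions: the regions partially overlap (shared area 61.75 mm²), so the edge portions inside another operand are dropped and the merged outline is re-measured after clipping — boundary = 75.00 mm; the cube at (5, 15) does not reach this height (z outside [5.5, 29]); Combining (union): only the result so far is present, so the union is just that shape — boundary = 75.00 mm. So its perimeter = 75.00 mm. Layer 40 is larger (122.00 vs 75.00 mm).

layer 40 (z = 8 mm)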